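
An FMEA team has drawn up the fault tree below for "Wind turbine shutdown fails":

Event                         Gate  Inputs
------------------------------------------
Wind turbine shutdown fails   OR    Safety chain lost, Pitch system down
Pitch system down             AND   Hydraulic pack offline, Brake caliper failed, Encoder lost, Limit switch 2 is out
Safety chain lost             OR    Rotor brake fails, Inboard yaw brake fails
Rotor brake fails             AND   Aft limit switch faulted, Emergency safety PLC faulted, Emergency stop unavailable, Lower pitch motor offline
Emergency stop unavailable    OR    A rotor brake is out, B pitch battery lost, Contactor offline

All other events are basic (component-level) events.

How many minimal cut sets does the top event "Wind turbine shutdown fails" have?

Emergency stop unavailable [OR]: union of children's cut sets → 3 cut set(s).
Rotor brake fails [AND]: one cut set from each child combined → 1 × 1 × 3 × 1 = 3 cut set(s).
Safety chain lost [OR]: union of children's cut sets → 4 cut set(s).
Pitch system down [AND]: one cut set from each child combined → 1 × 1 × 1 × 1 = 1 cut set(s).
Wind turbine shutdown fails [OR]: union of children's cut sets → 5 cut set(s).
Minimal cut sets: {A rotor brake is out, Aft limit switch faulted, Emergency safety PLC faulted, Lower pitch motor offline}; {Aft limit switch faulted, B pitch battery lost, Emergency safety PLC faulted, Lower pitch motor offline}; {Aft limit switch faulted, Contactor offline, Emergency safety PLC faulted, Lower pitch motor offline}; {Inboard yaw brake fails}; {Brake caliper failed, Encoder lost, Hydraulic pack offline, Limit switch 2 is out}.

5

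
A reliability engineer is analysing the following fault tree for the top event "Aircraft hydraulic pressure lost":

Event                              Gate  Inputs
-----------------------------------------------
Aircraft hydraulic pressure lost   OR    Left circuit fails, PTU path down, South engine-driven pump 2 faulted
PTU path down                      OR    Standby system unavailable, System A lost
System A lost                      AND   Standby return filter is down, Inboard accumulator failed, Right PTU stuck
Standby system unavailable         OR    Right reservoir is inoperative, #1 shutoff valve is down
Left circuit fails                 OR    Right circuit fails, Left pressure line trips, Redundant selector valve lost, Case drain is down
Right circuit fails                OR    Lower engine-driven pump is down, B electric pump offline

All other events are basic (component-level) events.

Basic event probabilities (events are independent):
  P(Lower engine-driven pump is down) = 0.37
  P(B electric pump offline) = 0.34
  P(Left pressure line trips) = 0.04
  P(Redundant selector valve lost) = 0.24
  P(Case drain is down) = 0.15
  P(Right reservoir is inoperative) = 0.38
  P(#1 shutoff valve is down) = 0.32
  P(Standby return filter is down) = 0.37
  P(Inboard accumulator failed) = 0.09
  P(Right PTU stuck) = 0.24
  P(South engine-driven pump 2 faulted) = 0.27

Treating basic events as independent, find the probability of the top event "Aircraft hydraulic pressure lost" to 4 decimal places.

0.9213

P(Right circuit fails) [OR] = 1 − (1−0.37) × (1−0.34) = 0.584200
P(Left circuit fails) [OR] = 1 − (1−0.584200) × (1−0.04) × (1−0.24) × (1−0.15) = 0.742137
P(Standby system unavailable) [OR] = 1 − (1−0.38) × (1−0.32) = 0.578400
P(System A lost) [AND] = 0.37 × 0.09 × 0.24 = 0.007992
P(PTU path down) [OR] = 1 − (1−0.578400) × (1−0.007992) = 0.581769
P(Aircraft hydraulic pressure lost) [OR] = 1 − (1−0.742137) × (1−0.581769) × (1−0.27) = 0.921272
Rounded to 4 decimal places: P(Aircraft hydraulic pressure lost) ≈ 0.9213.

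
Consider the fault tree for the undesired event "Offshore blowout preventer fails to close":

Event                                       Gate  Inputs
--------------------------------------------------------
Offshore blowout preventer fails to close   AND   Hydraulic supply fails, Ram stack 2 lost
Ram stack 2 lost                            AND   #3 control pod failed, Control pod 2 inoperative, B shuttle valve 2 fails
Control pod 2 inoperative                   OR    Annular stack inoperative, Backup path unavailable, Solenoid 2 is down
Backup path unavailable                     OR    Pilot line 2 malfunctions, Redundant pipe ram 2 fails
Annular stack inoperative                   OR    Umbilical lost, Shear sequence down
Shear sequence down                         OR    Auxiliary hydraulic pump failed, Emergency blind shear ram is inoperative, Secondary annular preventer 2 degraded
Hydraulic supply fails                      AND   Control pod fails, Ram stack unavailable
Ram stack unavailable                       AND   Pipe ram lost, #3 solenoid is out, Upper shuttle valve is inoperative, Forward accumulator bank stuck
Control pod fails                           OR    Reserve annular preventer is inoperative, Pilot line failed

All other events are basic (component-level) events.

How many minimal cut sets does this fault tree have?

Control pod fails [OR]: union of children's cut sets → 2 cut set(s).
Ram stack unavailable [AND]: one cut set from each child combined → 1 × 1 × 1 × 1 = 1 cut set(s).
Hydraulic supply fails [AND]: one cut set from each child combined → 2 × 1 = 2 cut set(s).
Shear sequence down [OR]: union of children's cut sets → 3 cut set(s).
Annular stack inoperative [OR]: union of children's cut sets → 4 cut set(s).
Backup path unavailable [OR]: union of children's cut sets → 2 cut set(s).
Control pod 2 inoperative [OR]: union of children's cut sets → 7 cut set(s).
Ram stack 2 lost [AND]: one cut set from each child combined → 1 × 7 × 1 = 7 cut set(s).
Offshore blowout preventer fails to close [AND]: one cut set from each child combined → 2 × 7 = 14 cut set(s).

14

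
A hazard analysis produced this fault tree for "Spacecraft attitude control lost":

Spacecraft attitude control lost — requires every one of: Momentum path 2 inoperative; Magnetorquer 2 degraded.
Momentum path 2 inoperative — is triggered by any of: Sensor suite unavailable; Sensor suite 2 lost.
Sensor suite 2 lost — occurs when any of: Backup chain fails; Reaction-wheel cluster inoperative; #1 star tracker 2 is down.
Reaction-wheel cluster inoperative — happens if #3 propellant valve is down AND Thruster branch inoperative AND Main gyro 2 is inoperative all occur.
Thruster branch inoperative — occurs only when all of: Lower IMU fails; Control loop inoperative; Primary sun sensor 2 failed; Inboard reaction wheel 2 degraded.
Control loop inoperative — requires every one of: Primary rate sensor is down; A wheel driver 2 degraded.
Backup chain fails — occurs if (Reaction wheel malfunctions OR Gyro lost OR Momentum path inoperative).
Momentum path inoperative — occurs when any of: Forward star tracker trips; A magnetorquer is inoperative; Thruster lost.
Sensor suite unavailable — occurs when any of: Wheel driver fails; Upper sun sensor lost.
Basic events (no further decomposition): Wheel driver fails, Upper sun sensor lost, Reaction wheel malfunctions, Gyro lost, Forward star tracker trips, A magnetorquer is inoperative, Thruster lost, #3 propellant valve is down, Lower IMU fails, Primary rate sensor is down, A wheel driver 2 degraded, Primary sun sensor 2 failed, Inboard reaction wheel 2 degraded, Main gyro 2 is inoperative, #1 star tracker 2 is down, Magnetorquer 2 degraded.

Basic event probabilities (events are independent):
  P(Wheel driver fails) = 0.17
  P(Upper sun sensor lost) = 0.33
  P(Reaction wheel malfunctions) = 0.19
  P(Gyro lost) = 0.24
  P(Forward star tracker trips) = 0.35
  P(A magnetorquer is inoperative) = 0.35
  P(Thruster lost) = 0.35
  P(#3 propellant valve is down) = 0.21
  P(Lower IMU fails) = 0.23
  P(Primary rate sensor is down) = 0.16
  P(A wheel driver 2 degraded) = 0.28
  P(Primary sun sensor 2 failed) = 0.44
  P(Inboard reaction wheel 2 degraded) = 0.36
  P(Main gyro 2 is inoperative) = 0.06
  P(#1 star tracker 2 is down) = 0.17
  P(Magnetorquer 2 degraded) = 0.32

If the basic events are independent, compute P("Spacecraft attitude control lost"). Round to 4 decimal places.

P(Sensor suite unavailable) [OR] = 1 − (1−0.17) × (1−0.33) = 0.443900
P(Momentum path inoperative) [OR] = 1 − (1−0.35) × (1−0.35) × (1−0.35) = 0.725375
P(Backup chain fails) [OR] = 1 − (1−0.19) × (1−0.24) × (1−0.725375) = 0.830941
P(Control loop inoperative) [AND] = 0.16 × 0.28 = 0.044800
P(Thruster branch inoperative) [AND] = 0.23 × 0.044800 × 0.44 × 0.36 = 0.001632
P(Reaction-wheel cluster inoperative) [AND] = 0.21 × 0.001632 × 0.06 = 0.000021
P(Sensor suite 2 lost) [OR] = 1 − (1−0.830941) × (1−0.000021) × (1−0.17) = 0.859684
P(Momentum path 2 inoperative) [OR] = 1 − (1−0.443900) × (1−0.859684) = 0.921970
P(Spacecraft attitude control lost) [AND] = 0.921970 × 0.32 = 0.295030
Rounded to 4 decimal places: P(Spacecraft attitude control lost) ≈ 0.2950.

0.2950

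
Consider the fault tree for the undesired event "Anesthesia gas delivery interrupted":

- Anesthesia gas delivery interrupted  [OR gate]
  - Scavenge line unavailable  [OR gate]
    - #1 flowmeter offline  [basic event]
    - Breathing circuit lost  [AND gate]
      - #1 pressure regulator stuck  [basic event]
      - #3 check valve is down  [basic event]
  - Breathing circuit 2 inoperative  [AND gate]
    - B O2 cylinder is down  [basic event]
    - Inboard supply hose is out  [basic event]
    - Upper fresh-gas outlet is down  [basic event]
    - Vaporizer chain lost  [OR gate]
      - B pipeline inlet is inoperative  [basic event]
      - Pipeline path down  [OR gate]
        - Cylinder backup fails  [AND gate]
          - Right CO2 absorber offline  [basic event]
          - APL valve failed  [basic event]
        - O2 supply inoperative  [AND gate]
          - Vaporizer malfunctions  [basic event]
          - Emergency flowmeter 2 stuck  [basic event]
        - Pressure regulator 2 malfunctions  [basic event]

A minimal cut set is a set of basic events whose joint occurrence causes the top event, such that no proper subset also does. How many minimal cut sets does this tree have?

Breathing circuit lost [AND]: one cut set from each child combined → 1 × 1 = 1 cut set(s).
Scavenge line unavailable [OR]: union of children's cut sets → 2 cut set(s).
Cylinder backup fails [AND]: one cut set from each child combined → 1 × 1 = 1 cut set(s).
O2 supply inoperative [AND]: one cut set from each child combined → 1 × 1 = 1 cut set(s).
Pipeline path down [OR]: union of children's cut sets → 3 cut set(s).
Vaporizer chain lost [OR]: union of children's cut sets → 4 cut set(s).
Breathing circuit 2 inoperative [AND]: one cut set from each child combined → 1 × 1 × 1 × 4 = 4 cut set(s).
Anesthesia gas delivery interrupted [OR]: union of children's cut sets → 6 cut set(s).
Minimal cut sets: {#1 flowmeter offline}; {#1 pressure regulator stuck, #3 check valve is down}; {B O2 cylinder is down, B pipeline inlet is inoperative, Inboard supply hose is out, Upper fresh-gas outlet is down}; {APL valve failed, B O2 cylinder is down, Inboard supply hose is out, Right CO2 absorber offline, Upper fresh-gas outlet is down}; {B O2 cylinder is down, Emergency flowmeter 2 stuck, Inboard supply hose is out, Upper fresh-gas outlet is down, Vaporizer malfunctions}; {B O2 cylinder is down, Inboard supply hose is out, Pressure regulator 2 malfunctions, Upper fresh-gas outlet is down}.

6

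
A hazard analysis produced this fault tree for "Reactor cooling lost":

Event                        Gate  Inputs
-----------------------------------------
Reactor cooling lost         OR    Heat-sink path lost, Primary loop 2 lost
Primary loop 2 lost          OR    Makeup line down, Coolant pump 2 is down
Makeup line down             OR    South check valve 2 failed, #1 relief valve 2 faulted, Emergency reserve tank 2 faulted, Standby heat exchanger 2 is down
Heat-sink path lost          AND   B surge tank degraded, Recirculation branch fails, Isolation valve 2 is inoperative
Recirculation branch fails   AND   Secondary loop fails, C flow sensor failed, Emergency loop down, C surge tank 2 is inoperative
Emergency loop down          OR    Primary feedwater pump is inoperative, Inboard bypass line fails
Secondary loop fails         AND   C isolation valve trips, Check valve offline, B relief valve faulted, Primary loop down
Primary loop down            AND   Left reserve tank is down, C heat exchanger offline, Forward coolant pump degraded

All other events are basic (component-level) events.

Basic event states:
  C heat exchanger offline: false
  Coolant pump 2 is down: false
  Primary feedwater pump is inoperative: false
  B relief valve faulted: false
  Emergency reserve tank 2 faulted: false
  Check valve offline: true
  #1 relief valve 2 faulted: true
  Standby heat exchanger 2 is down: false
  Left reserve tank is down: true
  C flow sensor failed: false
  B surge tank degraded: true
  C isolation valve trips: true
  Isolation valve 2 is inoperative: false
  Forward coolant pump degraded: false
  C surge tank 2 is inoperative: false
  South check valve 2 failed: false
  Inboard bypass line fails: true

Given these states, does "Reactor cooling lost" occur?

Yes

Primary loop down [AND]: Left reserve tank is down=occurs, C heat exchanger offline=not, Forward coolant pump degraded=not → not all inputs occur → does not occur.
Secondary loop fails [AND]: C isolation valve trips=occurs, Check valve offline=occurs, B relief valve faulted=not, Primary loop down=not → not all inputs occur → does not occur.
Emergency loop down [OR]: Primary feedwater pump is inoperative=not, Inboard bypass line fails=occurs → at least one input occurs → occurs.
Recirculation branch fails [AND]: Secondary loop fails=not, C flow sensor failed=not, Emergency loop down=occurs, C surge tank 2 is inoperative=not → not all inputs occur → does not occur.
Heat-sink path lost [AND]: B surge tank degraded=occurs, Recirculation branch fails=not, Isolation valve 2 is inoperative=not → not all inputs occur → does not occur.
Makeup line down [OR]: South check valve 2 failed=not, #1 relief valve 2 faulted=occurs, Emergency reserve tank 2 faulted=not, Standby heat exchanger 2 is down=not → at least one input occurs → occurs.
Primary loop 2 lost [OR]: Makeup line down=occurs, Coolant pump 2 is down=not → at least one input occurs → occurs.
Reactor cooling lost [OR]: Heat-sink path lost=not, Primary loop 2 lost=occurs → at least one input occurs → occurs.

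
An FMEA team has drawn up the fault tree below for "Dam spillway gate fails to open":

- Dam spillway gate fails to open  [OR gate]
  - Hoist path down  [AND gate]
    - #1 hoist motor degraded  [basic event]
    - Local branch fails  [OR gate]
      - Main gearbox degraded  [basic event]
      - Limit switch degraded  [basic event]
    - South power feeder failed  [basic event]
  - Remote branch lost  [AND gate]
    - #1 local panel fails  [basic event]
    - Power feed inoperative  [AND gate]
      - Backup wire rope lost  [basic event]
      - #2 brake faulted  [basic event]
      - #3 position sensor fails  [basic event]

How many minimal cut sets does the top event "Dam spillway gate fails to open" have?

3

Local branch fails [OR]: union of children's cut sets → 2 cut set(s).
Hoist path down [AND]: one cut set from each child combined → 1 × 2 × 1 = 2 cut set(s).
Power feed inoperative [AND]: one cut set from each child combined → 1 × 1 × 1 = 1 cut set(s).
Remote branch lost [AND]: one cut set from each child combined → 1 × 1 = 1 cut set(s).
Dam spillway gate fails to open [OR]: union of children's cut sets → 3 cut set(s).
Minimal cut sets: {#1 hoist motor degraded, Main gearbox degraded, South power feeder failed}; {#1 hoist motor degraded, Limit switch degraded, South power feeder failed}; {#1 local panel fails, #2 brake faulted, #3 position sensor fails, Backup wire rope lost}.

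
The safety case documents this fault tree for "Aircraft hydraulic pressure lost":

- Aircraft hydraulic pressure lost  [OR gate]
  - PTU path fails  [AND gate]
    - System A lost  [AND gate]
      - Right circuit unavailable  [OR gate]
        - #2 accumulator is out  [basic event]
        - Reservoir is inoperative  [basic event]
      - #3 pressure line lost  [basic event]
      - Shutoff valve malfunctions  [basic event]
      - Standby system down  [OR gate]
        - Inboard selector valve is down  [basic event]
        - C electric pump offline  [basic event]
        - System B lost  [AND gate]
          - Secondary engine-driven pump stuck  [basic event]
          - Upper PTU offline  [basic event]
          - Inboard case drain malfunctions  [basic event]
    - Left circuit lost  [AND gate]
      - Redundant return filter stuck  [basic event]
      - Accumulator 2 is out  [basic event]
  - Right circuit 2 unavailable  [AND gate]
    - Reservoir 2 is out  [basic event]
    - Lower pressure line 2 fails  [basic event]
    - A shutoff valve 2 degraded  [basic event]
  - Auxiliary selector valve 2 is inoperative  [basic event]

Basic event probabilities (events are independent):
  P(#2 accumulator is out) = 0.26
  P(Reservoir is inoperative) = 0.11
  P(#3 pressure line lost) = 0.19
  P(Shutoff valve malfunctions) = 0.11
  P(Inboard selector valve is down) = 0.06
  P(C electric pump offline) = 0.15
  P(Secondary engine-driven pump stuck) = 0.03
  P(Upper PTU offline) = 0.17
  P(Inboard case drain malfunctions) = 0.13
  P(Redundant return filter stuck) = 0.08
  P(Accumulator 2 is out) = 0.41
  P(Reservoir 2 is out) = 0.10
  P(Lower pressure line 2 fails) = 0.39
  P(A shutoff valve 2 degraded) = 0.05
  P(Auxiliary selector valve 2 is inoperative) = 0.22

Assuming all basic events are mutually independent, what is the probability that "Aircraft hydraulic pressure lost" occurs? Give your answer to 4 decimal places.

0.2216

P(Right circuit unavailable) [OR] = 1 − (1−0.26) × (1−0.11) = 0.341400
P(System B lost) [AND] = 0.03 × 0.17 × 0.13 = 0.000663
P(Standby system down) [OR] = 1 − (1−0.06) × (1−0.15) × (1−0.000663) = 0.201530
P(System A lost) [AND] = 0.341400 × 0.19 × 0.11 × 0.201530 = 0.001438
P(Left circuit lost) [AND] = 0.08 × 0.41 = 0.032800
P(PTU path fails) [AND] = 0.001438 × 0.032800 = 0.000047
P(Right circuit 2 unavailable) [AND] = 0.10 × 0.39 × 0.05 = 0.001950
P(Aircraft hydraulic pressure lost) [OR] = 1 − (1−0.000047) × (1−0.001950) × (1−0.22) = 0.221558
Rounded to 4 decimal places: P(Aircraft hydraulic pressure lost) ≈ 0.2216.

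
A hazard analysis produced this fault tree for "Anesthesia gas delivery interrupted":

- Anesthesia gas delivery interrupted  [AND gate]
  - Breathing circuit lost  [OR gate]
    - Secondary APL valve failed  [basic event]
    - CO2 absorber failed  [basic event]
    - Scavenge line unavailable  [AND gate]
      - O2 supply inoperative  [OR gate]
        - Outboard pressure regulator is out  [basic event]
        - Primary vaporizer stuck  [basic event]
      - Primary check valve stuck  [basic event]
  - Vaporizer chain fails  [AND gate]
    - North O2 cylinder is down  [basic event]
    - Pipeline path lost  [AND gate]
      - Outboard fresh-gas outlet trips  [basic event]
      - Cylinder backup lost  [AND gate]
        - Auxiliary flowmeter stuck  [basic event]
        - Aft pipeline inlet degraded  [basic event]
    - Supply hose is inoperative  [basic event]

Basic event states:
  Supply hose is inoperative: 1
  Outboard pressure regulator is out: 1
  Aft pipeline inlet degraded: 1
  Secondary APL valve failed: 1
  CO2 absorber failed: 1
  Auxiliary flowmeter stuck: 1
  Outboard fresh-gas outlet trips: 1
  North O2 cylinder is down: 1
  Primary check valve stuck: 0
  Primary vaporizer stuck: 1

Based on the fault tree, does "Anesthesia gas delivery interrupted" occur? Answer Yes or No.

Yes

O2 supply inoperative [OR]: Outboard pressure regulator is out=occurs, Primary vaporizer stuck=occurs → at least one input occurs → occurs.
Scavenge line unavailable [AND]: O2 supply inoperative=occurs, Primary check valve stuck=not → not all inputs occur → does not occur.
Breathing circuit lost [OR]: Secondary APL valve failed=occurs, CO2 absorber failed=occurs, Scavenge line unavailable=not → at least one input occurs → occurs.
Cylinder backup lost [AND]: Auxiliary flowmeter stuck=occurs, Aft pipeline inlet degraded=occurs → all inputs occur → occurs.
Pipeline path lost [AND]: Outboard fresh-gas outlet trips=occurs, Cylinder backup lost=occurs → all inputs occur → occurs.
Vaporizer chain fails [AND]: North O2 cylinder is down=occurs, Pipeline path lost=occurs, Supply hose is inoperative=occurs → all inputs occur → occurs.
Anesthesia gas delivery interrupted [AND]: Breathing circuit lost=occurs, Vaporizer chain fails=occurs → all inputs occur → occurs.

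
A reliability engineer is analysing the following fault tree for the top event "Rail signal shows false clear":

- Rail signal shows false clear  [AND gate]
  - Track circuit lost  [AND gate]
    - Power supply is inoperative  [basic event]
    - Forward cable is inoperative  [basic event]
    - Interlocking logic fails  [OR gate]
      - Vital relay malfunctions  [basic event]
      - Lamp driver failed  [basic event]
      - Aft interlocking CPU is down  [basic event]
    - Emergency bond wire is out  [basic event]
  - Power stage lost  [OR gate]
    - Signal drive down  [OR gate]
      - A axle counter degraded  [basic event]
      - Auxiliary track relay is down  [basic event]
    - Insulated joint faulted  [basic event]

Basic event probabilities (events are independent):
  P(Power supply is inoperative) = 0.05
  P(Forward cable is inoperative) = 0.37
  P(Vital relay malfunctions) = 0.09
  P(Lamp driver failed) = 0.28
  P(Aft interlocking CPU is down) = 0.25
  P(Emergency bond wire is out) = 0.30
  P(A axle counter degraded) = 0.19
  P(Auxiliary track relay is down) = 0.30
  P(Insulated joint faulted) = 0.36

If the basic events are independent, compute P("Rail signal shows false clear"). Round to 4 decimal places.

P(Interlocking logic fails) [OR] = 1 − (1−0.09) × (1−0.28) × (1−0.25) = 0.508600
P(Track circuit lost) [AND] = 0.05 × 0.37 × 0.508600 × 0.30 = 0.002823
P(Signal drive down) [OR] = 1 − (1−0.19) × (1−0.30) = 0.433000
P(Power stage lost) [OR] = 1 − (1−0.433000) × (1−0.36) = 0.637120
P(Rail signal shows false clear) [AND] = 0.002823 × 0.637120 = 0.001799
Rounded to 4 decimal places: P(Rail signal shows false clear) ≈ 0.0018.

0.0018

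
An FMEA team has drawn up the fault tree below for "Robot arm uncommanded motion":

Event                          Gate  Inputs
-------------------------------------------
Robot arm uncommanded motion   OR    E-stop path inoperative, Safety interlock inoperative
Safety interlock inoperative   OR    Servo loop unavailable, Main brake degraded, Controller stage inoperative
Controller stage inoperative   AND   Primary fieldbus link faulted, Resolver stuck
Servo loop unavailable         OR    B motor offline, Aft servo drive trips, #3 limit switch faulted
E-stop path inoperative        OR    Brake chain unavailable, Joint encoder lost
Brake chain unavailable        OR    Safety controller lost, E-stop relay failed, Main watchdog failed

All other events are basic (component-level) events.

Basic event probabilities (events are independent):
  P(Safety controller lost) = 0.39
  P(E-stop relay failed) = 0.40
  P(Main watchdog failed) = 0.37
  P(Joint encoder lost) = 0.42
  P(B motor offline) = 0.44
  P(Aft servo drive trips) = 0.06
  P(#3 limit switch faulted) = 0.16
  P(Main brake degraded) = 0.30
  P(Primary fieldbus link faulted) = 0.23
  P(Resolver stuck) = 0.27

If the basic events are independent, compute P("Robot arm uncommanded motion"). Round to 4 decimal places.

P(Brake chain unavailable) [OR] = 1 − (1−0.39) × (1−0.40) × (1−0.37) = 0.769420
P(E-stop path inoperative) [OR] = 1 − (1−0.769420) × (1−0.42) = 0.866264
P(Servo loop unavailable) [OR] = 1 − (1−0.44) × (1−0.06) × (1−0.16) = 0.557824
P(Controller stage inoperative) [AND] = 0.23 × 0.27 = 0.062100
P(Safety interlock inoperative) [OR] = 1 − (1−0.557824) × (1−0.30) × (1−0.062100) = 0.709698
P(Robot arm uncommanded motion) [OR] = 1 − (1−0.866264) × (1−0.709698) = 0.961176
Rounded to 4 decimal places: P(Robot arm uncommanded motion) ≈ 0.9612.

0.9612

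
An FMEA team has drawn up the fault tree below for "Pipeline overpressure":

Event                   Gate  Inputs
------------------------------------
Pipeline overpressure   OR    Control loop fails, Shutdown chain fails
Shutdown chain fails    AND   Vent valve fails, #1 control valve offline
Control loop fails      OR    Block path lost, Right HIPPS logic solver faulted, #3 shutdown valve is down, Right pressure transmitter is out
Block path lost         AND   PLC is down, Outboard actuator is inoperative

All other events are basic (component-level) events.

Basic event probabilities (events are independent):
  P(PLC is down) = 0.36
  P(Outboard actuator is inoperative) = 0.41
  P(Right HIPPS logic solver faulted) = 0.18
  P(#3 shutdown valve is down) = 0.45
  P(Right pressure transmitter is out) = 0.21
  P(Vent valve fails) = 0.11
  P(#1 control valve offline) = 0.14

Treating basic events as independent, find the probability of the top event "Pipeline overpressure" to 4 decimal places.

0.7010

P(Block path lost) [AND] = 0.36 × 0.41 = 0.147600
P(Control loop fails) [OR] = 1 − (1−0.147600) × (1−0.18) × (1−0.45) × (1−0.21) = 0.696298
P(Shutdown chain fails) [AND] = 0.11 × 0.14 = 0.015400
P(Pipeline overpressure) [OR] = 1 − (1−0.696298) × (1−0.015400) = 0.700975
Rounded to 4 decimal places: P(Pipeline overpressure) ≈ 0.7010.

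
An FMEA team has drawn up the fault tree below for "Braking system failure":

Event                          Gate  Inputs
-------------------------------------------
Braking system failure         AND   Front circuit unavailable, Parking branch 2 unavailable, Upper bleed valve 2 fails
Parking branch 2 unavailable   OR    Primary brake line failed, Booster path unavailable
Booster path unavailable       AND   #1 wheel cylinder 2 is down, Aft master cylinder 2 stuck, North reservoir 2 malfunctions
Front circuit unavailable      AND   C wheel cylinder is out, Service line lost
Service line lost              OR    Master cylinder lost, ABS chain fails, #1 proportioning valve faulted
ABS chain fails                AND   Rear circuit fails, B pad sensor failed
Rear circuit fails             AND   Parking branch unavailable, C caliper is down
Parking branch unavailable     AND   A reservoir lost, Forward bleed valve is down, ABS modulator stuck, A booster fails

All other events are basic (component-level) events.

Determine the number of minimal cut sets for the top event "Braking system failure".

Parking branch unavailable [AND]: one cut set from each child combined → 1 × 1 × 1 × 1 = 1 cut set(s).
Rear circuit fails [AND]: one cut set from each child combined → 1 × 1 = 1 cut set(s).
ABS chain fails [AND]: one cut set from each child combined → 1 × 1 = 1 cut set(s).
Service line lost [OR]: union of children's cut sets → 3 cut set(s).
Front circuit unavailable [AND]: one cut set from each child combined → 1 × 3 = 3 cut set(s).
Booster path unavailable [AND]: one cut set from each child combined → 1 × 1 × 1 = 1 cut set(s).
Parking branch 2 unavailable [OR]: union of children's cut sets → 2 cut set(s).
Braking system failure [AND]: one cut set from each child combined → 3 × 2 × 1 = 6 cut set(s).
Minimal cut sets: {C wheel cylinder is out, Master cylinder lost, Primary brake line failed, Upper bleed valve 2 fails}; {#1 wheel cylinder 2 is down, Aft master cylinder 2 stuck, C wheel cylinder is out, Master cylinder lost, North reservoir 2 malfunctions, Upper bleed valve 2 fails}; {A booster fails, A reservoir lost, ABS modulator stuck, B pad sensor failed, C caliper is down, C wheel cylinder is out, Forward bleed valve is down, Primary brake line failed, Upper bleed valve 2 fails}; {#1 wheel cylinder 2 is down, A booster fails, A reservoir lost, ABS modulator stuck, Aft master cylinder 2 stuck, B pad sensor failed, C caliper is down, C wheel cylinder is out, Forward bleed valve is down, North reservoir 2 malfunctions, Upper bleed valve 2 fails}; {#1 proportioning valve faulted, C wheel cylinder is out, Primary brake line failed, Upper bleed valve 2 fails}; {#1 proportioning valve faulted, #1 wheel cylinder 2 is down, Aft master cylinder 2 stuck, C wheel cylinder is out, North reservoir 2 malfunctions, Upper bleed valve 2 fails}.

6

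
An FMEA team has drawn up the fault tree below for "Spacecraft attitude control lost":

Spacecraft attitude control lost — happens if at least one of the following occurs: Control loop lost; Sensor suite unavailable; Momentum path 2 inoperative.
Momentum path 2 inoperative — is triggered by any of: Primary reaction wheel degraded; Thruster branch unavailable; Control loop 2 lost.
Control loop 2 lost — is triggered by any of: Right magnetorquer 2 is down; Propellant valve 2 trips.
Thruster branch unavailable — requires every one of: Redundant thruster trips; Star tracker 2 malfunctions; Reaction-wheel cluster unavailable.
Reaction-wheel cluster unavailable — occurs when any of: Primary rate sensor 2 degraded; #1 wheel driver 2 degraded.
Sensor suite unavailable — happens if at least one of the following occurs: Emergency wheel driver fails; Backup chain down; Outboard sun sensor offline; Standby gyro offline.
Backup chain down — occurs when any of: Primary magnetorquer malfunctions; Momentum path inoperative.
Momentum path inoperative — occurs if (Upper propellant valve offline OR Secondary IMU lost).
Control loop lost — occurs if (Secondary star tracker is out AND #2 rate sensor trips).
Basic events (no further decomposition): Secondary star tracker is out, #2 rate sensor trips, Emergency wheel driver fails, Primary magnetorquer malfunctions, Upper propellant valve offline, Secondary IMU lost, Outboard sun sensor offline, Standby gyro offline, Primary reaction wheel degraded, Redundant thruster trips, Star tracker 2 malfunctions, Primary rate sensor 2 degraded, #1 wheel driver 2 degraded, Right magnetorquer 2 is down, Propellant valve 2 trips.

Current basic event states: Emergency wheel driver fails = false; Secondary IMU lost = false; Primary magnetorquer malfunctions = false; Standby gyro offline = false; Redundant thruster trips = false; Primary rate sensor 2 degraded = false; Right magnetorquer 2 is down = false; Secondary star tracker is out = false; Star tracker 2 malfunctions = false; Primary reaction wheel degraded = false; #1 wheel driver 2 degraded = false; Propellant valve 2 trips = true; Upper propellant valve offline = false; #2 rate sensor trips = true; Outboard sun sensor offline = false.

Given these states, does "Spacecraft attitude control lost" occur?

Control loop lost [AND]: Secondary star tracker is out=not, #2 rate sensor trips=occurs → not all inputs occur → does not occur.
Momentum path inoperative [OR]: Upper propellant valve offline=not, Secondary IMU lost=not → no input occurs → does not occur.
Backup chain down [OR]: Primary magnetorquer malfunctions=not, Momentum path inoperative=not → no input occurs → does not occur.
Sensor suite unavailable [OR]: Emergency wheel driver fails=not, Backup chain down=not, Outboard sun sensor offline=not, Standby gyro offline=not → no input occurs → does not occur.
Reaction-wheel cluster unavailable [OR]: Primary rate sensor 2 degraded=not, #1 wheel driver 2 degraded=not → no input occurs → does not occur.
Thruster branch unavailable [AND]: Redundant thruster trips=not, Star tracker 2 malfunctions=not, Reaction-wheel cluster unavailable=not → not all inputs occur → does not occur.
Control loop 2 lost [OR]: Right magnetorquer 2 is down=not, Propellant valve 2 trips=occurs → at least one input occurs → occurs.
Momentum path 2 inoperative [OR]: Primary reaction wheel degraded=not, Thruster branch unavailable=not, Control loop 2 lost=occurs → at least one input occurs → occurs.
Spacecraft attitude control lost [OR]: Control loop lost=not, Sensor suite unavailable=not, Momentum path 2 inoperative=occurs → at least one input occurs → occurs.

Yes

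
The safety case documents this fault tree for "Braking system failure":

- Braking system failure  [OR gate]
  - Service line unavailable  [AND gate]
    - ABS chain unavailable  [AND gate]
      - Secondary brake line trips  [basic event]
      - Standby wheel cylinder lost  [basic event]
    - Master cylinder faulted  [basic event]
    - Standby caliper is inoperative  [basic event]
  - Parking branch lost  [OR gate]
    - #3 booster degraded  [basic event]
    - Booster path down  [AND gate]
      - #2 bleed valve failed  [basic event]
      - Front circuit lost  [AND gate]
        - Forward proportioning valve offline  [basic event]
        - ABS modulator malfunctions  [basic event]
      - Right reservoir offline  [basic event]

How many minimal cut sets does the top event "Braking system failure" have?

3

ABS chain unavailable [AND]: one cut set from each child combined → 1 × 1 = 1 cut set(s).
Service line unavailable [AND]: one cut set from each child combined → 1 × 1 × 1 = 1 cut set(s).
Front circuit lost [AND]: one cut set from each child combined → 1 × 1 = 1 cut set(s).
Booster path down [AND]: one cut set from each child combined → 1 × 1 × 1 = 1 cut set(s).
Parking branch lost [OR]: union of children's cut sets → 2 cut set(s).
Braking system failure [OR]: union of children's cut sets → 3 cut set(s).
Minimal cut sets: {Master cylinder faulted, Secondary brake line trips, Standby caliper is inoperative, Standby wheel cylinder lost}; {#3 booster degraded}; {#2 bleed valve failed, ABS modulator malfunctions, Forward proportioning valve offline, Right reservoir offline}.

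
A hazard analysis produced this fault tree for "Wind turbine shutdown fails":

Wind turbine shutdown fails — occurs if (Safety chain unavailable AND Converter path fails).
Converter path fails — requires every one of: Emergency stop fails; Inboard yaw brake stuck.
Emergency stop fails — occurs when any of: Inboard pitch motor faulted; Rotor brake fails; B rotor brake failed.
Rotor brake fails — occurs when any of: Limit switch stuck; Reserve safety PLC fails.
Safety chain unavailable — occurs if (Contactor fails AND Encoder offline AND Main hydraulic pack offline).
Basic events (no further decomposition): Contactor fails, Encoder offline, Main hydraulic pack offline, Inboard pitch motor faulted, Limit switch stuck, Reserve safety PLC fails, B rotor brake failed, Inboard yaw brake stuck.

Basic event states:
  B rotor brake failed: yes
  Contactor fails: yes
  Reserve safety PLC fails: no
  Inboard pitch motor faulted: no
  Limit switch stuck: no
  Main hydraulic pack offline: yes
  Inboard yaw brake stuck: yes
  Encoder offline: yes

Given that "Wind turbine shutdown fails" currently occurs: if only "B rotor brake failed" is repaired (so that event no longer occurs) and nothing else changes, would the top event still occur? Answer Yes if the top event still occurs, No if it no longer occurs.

No

Counterfactual: set "B rotor brake failed" to not occurred.
Safety chain unavailable [AND]: Contactor fails=occurs, Encoder offline=occurs, Main hydraulic pack offline=occurs → all inputs occur → occurs.
Rotor brake fails [OR]: Limit switch stuck=not, Reserve safety PLC fails=not → no input occurs → does not occur.
Emergency stop fails [OR]: Inboard pitch motor faulted=not, Rotor brake fails=not, B rotor brake failed=not → no input occurs → does not occur.
Converter path fails [AND]: Emergency stop fails=not, Inboard yaw brake stuck=occurs → not all inputs occur → does not occur.
Wind turbine shutdown fails [AND]: Safety chain unavailable=occurs, Converter path fails=not → not all inputs occur → does not occur.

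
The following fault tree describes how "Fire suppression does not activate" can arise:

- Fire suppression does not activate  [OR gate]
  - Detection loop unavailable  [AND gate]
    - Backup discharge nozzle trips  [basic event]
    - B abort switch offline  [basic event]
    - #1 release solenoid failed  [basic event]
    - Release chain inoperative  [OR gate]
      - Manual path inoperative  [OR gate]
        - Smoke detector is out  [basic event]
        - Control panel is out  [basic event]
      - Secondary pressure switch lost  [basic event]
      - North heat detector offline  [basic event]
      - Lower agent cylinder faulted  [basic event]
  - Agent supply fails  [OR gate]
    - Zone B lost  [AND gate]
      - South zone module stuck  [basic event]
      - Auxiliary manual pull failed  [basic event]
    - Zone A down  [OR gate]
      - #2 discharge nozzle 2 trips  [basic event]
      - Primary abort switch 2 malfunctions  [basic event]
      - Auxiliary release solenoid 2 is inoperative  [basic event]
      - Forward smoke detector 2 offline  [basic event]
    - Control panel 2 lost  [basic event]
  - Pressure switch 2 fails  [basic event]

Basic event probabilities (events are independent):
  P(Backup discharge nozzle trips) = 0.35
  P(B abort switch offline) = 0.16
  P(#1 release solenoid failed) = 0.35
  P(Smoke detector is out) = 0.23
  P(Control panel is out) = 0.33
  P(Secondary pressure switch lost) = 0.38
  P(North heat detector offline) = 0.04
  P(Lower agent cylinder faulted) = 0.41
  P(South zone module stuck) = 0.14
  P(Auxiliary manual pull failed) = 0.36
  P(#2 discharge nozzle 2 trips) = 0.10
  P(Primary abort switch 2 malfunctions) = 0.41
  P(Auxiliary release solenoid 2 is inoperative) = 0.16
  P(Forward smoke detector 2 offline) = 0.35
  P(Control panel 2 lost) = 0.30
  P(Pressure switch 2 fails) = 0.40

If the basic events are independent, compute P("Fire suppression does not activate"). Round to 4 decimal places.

P(Manual path inoperative) [OR] = 1 − (1−0.23) × (1−0.33) = 0.484100
P(Release chain inoperative) [OR] = 1 − (1−0.484100) × (1−0.38) × (1−0.04) × (1−0.41) = 0.818832
P(Detection loop unavailable) [AND] = 0.35 × 0.16 × 0.35 × 0.818832 = 0.016049
P(Zone B lost) [AND] = 0.14 × 0.36 = 0.050400
P(Zone A down) [OR] = 1 − (1−0.10) × (1−0.41) × (1−0.16) × (1−0.35) = 0.710074
P(Agent supply fails) [OR] = 1 − (1−0.050400) × (1−0.710074) × (1−0.30) = 0.807280
P(Fire suppression does not activate) [OR] = 1 − (1−0.016049) × (1−0.807280) × (1−0.40) = 0.886224
Rounded to 4 decimal places: P(Fire suppression does not activate) ≈ 0.8862.

0.8862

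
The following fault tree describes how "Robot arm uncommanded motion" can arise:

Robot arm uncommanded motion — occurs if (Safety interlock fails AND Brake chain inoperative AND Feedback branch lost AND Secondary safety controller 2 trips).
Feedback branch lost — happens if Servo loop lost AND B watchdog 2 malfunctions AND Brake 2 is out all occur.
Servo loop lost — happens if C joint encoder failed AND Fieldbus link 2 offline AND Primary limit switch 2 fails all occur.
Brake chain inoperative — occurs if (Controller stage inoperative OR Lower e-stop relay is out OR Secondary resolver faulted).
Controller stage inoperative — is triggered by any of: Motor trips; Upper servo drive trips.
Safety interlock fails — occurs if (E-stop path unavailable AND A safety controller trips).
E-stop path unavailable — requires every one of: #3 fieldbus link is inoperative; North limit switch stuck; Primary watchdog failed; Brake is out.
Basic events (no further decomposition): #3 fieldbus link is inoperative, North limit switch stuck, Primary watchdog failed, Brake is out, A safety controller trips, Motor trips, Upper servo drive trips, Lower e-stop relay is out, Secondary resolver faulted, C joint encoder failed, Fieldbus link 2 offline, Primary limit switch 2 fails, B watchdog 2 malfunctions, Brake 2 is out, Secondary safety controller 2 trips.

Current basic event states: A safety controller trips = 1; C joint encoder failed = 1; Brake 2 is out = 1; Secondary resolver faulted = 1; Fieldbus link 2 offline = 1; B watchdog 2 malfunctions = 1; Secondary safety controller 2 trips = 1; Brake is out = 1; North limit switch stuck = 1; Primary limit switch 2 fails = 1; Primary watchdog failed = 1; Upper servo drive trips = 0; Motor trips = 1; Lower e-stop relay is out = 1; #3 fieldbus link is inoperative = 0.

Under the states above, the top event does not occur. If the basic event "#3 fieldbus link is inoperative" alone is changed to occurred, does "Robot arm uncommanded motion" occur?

Yes

Counterfactual: set "#3 fieldbus link is inoperative" to occurred.
E-stop path unavailable [AND]: #3 fieldbus link is inoperative=occurs, North limit switch stuck=occurs, Primary watchdog failed=occurs, Brake is out=occurs → all inputs occur → occurs.
Safety interlock fails [AND]: E-stop path unavailable=occurs, A safety controller trips=occurs → all inputs occur → occurs.
Controller stage inoperative [OR]: Motor trips=occurs, Upper servo drive trips=not → at least one input occurs → occurs.
Brake chain inoperative [OR]: Controller stage inoperative=occurs, Lower e-stop relay is out=occurs, Secondary resolver faulted=occurs → at least one input occurs → occurs.
Servo loop lost [AND]: C joint encoder failed=occurs, Fieldbus link 2 offline=occurs, Primary limit switch 2 fails=occurs → all inputs occur → occurs.
Feedback branch lost [AND]: Servo loop lost=occurs, B watchdog 2 malfunctions=occurs, Brake 2 is out=occurs → all inputs occur → occurs.
Robot arm uncommanded motion [AND]: Safety interlock fails=occurs, Brake chain inoperative=occurs, Feedback branch lost=occurs, Secondary safety controller 2 trips=occurs → all inputs occur → occurs.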